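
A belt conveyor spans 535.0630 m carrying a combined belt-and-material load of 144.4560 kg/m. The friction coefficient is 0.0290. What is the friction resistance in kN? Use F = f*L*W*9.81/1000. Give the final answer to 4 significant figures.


F = 0.0290 * 535.0630 * 144.4560 * 9.81 / 1000
F = 21.99 kN


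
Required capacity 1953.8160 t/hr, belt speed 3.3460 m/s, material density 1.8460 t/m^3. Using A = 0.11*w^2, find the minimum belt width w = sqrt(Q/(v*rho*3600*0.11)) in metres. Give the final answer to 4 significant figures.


A_req = 1953.8160 / (3.3460 * 1.8460 * 3600) = 0.0878665 m^2
w = sqrt(0.0878665 / 0.11)
w = 0.8937 m


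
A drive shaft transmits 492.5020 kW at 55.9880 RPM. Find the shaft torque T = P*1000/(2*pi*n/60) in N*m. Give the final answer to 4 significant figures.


omega = 2*pi*55.9880/60 = 5.86305 rad/s
T = 492.5020*1000 / 5.86305
T = 84000 N*m


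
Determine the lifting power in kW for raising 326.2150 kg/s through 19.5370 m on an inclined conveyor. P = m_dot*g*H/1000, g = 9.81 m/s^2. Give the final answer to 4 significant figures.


P = 326.2150 * 9.81 * 19.5370 / 1000
P = 62.52 kW


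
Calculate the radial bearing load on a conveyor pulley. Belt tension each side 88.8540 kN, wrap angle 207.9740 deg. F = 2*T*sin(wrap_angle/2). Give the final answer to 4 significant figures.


F = 2 * 88.8540 * sin(207.9740/2 deg)
F = 172.4 kN


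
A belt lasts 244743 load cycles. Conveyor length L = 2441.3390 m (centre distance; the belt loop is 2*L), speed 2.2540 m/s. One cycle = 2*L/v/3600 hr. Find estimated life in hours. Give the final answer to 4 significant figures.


cycle_time = 2 * 2441.3390 / 2.2540 / 3600 = 0.60173 hr
life = 244743 * 0.60173 = 147300 hours


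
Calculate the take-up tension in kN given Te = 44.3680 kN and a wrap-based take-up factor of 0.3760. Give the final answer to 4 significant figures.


T_tu = 44.3680 * 0.3760
T_tu = 16.68 kN


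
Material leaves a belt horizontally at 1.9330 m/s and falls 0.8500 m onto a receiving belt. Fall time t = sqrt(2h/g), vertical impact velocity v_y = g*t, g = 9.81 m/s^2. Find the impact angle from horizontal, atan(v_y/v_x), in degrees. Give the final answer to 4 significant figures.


t = sqrt(2*0.8500/9.81) = 0.416284 s
v_y = 9.81 * 0.416284 = 4.08375 m/s
angle = atan(4.08375 / 1.9330) = 64.67 deg


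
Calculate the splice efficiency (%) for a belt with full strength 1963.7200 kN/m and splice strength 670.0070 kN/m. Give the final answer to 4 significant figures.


Eff = 670.0070 / 1963.7200 * 100
Eff = 34.12 %


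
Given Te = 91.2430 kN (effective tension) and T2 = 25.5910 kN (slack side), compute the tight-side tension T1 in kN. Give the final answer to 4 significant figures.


T1 = Te + T2 = 91.2430 + 25.5910
T1 = 116.8 kN


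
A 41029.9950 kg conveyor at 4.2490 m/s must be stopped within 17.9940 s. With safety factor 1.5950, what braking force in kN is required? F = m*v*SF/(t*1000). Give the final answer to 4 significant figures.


F = 41029.9950 * 4.2490 / 17.9940 * 1.5950 / 1000
F = 15.45 kN


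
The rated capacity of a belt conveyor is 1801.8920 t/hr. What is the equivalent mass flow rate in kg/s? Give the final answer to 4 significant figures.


m_dot = 1801.8920 * 1000 / 3600
m_dot = 500.5 kg/s


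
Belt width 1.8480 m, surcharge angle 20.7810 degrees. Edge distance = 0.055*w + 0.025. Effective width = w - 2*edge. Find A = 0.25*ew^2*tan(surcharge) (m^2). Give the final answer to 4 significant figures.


edge = 0.055*1.8480 + 0.025 = 0.12664 m
ew = 1.8480 - 2*0.12664 = 1.59472 m
A = 0.25 * 1.59472^2 * tan(20.7810 deg)
A = 0.2413 m^2


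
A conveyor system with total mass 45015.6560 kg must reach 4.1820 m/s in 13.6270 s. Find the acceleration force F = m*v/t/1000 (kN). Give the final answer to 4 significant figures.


F = 45015.6560 * 4.1820 / 13.6270 / 1000
F = 13.81 kN


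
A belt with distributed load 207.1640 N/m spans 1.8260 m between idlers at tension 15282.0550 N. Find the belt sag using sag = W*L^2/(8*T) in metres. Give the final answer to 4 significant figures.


sag = 207.1640 * 1.8260^2 / (8 * 15282.0550)
sag = 0.005650 m


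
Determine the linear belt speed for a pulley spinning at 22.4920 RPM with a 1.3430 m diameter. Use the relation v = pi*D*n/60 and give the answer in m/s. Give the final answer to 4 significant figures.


v = pi * 1.3430 * 22.4920 / 60
v = 1.582 m/s


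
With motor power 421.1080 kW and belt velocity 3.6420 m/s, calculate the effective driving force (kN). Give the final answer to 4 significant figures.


Te = P / v = 421.1080 / 3.6420
Te = 115.6 kN


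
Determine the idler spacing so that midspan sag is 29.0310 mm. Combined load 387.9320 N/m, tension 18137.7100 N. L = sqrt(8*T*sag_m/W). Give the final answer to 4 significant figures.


sag = 29.0310/1000 = 0.029031 m
L = sqrt(8 * 18137.7100 * 0.029031 / 387.9320)
L = 3.295 m


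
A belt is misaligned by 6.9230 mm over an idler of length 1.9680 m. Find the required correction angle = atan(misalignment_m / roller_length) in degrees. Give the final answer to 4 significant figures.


misalign_m = 6.9230 / 1000 = 0.006923 m
angle = atan(0.006923 / 1.9680)
angle = 0.2016 deg


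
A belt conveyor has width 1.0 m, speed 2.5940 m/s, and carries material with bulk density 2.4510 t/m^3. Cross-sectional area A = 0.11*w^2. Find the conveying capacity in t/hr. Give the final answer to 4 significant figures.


A = 0.11 * 1.0^2 = 0.11 m^2
C = 0.11 * 2.5940 * 2.4510 * 3600
C = 2518 t/hr


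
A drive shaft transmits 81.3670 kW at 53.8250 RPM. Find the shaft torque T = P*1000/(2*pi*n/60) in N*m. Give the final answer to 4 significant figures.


omega = 2*pi*53.8250/60 = 5.63654 rad/s
T = 81.3670*1000 / 5.63654
T = 14440 N*m


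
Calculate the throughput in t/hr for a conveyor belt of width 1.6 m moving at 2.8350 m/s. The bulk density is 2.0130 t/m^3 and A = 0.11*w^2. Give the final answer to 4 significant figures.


A = 0.11 * 1.6^2 = 0.2816 m^2
C = 0.2816 * 2.8350 * 2.0130 * 3600
C = 5785 t/hr


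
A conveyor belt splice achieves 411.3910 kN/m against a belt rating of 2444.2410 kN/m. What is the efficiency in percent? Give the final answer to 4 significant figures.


Eff = 411.3910 / 2444.2410 * 100
Eff = 16.83 %


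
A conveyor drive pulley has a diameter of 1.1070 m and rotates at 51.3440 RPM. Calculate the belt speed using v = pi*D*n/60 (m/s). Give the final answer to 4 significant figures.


v = pi * 1.1070 * 51.3440 / 60
v = 2.976 m/s


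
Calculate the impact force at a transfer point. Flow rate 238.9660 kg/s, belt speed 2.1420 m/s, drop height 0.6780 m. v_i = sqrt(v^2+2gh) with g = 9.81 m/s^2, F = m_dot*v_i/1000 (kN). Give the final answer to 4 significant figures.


v_i = sqrt(2.1420^2 + 2*9.81*0.6780) = 4.22972 m/s
F = 238.9660 * 4.22972 / 1000
F = 1.011 kN


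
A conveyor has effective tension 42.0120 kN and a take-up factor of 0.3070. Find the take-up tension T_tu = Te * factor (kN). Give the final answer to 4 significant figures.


T_tu = 42.0120 * 0.3070
T_tu = 12.90 kN


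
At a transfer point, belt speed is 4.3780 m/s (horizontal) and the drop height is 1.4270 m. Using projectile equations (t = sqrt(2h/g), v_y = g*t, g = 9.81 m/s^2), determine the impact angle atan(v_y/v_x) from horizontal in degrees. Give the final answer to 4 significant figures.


t = sqrt(2*1.4270/9.81) = 0.539377 s
v_y = 9.81 * 0.539377 = 5.29129 m/s
angle = atan(5.29129 / 4.3780) = 50.40 deg


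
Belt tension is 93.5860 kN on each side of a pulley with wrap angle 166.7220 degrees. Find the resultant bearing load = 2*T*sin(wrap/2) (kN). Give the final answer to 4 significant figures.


F = 2 * 93.5860 * sin(166.7220/2 deg)
F = 185.9 kN


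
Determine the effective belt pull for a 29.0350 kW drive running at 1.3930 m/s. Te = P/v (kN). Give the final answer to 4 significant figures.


Te = P / v = 29.0350 / 1.3930
Te = 20.84 kN


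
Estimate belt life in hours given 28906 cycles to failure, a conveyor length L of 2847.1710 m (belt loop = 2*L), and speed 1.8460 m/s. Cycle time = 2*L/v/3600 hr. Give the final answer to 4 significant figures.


cycle_time = 2 * 2847.1710 / 1.8460 / 3600 = 0.856859 hr
life = 28906 * 0.856859 = 24770 hours


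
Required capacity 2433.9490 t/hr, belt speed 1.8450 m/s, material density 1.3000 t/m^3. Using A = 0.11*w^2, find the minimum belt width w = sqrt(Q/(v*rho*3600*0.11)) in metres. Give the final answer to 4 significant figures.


A_req = 2433.9490 / (1.8450 * 1.3000 * 3600) = 0.281883 m^2
w = sqrt(0.281883 / 0.11)
w = 1.601 m


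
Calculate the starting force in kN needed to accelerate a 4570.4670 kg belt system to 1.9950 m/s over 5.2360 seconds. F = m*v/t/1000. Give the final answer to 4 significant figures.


F = 4570.4670 * 1.9950 / 5.2360 / 1000
F = 1.741 kN


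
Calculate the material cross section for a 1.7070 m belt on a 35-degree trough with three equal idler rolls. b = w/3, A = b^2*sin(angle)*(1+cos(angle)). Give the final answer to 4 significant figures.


b = 1.7070/3 = 0.569 m
A = 0.569^2 * sin(35 deg) * (1 + cos(35 deg))
A = 0.3378 m^2


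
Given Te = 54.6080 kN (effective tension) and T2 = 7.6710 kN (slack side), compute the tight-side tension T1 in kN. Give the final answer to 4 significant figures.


T1 = Te + T2 = 54.6080 + 7.6710
T1 = 62.28 kN


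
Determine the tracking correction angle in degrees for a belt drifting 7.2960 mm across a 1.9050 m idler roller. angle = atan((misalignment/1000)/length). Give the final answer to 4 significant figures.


misalign_m = 7.2960 / 1000 = 0.007296 m
angle = atan(0.007296 / 1.9050)
angle = 0.2194 deg


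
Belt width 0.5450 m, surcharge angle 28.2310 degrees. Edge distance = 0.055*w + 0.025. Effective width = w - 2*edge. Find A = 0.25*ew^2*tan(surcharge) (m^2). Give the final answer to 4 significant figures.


edge = 0.055*0.5450 + 0.025 = 0.054975 m
ew = 0.5450 - 2*0.054975 = 0.43505 m
A = 0.25 * 0.43505^2 * tan(28.2310 deg)
A = 0.02540 m^2


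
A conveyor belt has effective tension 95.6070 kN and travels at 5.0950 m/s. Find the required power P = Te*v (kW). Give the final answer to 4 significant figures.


P = Te * v = 95.6070 * 5.0950
P = 487.1 kW


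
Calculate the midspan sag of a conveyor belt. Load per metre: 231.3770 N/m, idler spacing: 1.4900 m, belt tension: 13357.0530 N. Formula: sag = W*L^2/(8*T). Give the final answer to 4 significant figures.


sag = 231.3770 * 1.4900^2 / (8 * 13357.0530)
sag = 0.004807 m


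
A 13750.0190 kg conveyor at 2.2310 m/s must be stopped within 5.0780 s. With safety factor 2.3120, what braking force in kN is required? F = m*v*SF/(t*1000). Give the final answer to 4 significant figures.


F = 13750.0190 * 2.2310 / 5.0780 * 2.3120 / 1000
F = 13.97 kN


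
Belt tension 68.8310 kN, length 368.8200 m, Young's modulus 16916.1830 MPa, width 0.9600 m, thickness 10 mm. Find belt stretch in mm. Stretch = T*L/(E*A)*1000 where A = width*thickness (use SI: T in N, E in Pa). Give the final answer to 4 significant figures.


A = 0.9600 * 0.01 = 0.00960 m^2
Stretch = 68.8310*1000 * 368.8200 / (16916.1830e6 * 0.00960) * 1000
Stretch = 156.3 mm


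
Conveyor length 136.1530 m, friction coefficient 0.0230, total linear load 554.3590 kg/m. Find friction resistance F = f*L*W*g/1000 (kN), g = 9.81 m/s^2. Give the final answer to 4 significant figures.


F = 0.0230 * 136.1530 * 554.3590 * 9.81 / 1000
F = 17.03 kN


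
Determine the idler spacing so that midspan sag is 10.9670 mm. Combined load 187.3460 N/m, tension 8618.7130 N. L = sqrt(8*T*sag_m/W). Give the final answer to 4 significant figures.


sag = 10.9670/1000 = 0.010967 m
L = sqrt(8 * 8618.7130 * 0.010967 / 187.3460)
L = 2.009 m


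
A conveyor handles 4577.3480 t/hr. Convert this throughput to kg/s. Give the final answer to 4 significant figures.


m_dot = 4577.3480 * 1000 / 3600
m_dot = 1271 kg/s


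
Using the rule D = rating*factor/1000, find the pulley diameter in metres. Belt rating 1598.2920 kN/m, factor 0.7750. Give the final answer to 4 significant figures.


D = 1598.2920 * 0.7750 / 1000
D = 1.239 m


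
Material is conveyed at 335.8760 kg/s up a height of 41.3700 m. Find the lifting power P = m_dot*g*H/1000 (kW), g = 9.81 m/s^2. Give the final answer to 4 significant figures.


P = 335.8760 * 9.81 * 41.3700 / 1000
P = 136.3 kW


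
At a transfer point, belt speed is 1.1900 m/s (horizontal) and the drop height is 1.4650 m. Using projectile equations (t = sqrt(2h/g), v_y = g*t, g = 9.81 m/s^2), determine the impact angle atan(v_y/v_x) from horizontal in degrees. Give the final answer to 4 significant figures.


t = sqrt(2*1.4650/9.81) = 0.546512 s
v_y = 9.81 * 0.546512 = 5.36128 m/s
angle = atan(5.36128 / 1.1900) = 77.49 deg


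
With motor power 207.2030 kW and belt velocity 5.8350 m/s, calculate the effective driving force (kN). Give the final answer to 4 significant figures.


Te = P / v = 207.2030 / 5.8350
Te = 35.51 kN


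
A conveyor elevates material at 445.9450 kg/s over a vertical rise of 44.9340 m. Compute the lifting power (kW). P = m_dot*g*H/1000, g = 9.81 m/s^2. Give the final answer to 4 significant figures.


P = 445.9450 * 9.81 * 44.9340 / 1000
P = 196.6 kW


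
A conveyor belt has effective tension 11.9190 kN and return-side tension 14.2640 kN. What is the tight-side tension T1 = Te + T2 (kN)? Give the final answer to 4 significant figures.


T1 = Te + T2 = 11.9190 + 14.2640
T1 = 26.18 kN


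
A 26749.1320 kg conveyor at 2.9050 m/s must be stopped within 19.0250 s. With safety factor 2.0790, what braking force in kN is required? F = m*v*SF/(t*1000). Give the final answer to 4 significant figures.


F = 26749.1320 * 2.9050 / 19.0250 * 2.0790 / 1000
F = 8.492 kN


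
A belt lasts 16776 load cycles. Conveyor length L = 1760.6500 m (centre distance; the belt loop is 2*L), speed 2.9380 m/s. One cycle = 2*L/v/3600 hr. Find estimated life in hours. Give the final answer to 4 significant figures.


cycle_time = 2 * 1760.6500 / 2.9380 / 3600 = 0.332927 hr
life = 16776 * 0.332927 = 5585 hours


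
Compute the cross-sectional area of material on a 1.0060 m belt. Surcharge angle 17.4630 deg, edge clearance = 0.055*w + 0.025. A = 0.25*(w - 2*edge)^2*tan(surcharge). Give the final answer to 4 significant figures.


edge = 0.055*1.0060 + 0.025 = 0.08033 m
ew = 1.0060 - 2*0.08033 = 0.84534 m
A = 0.25 * 0.84534^2 * tan(17.4630 deg)
A = 0.05620 m^2


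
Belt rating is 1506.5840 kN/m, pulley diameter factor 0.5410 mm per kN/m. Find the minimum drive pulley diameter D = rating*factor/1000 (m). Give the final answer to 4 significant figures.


D = 1506.5840 * 0.5410 / 1000
D = 0.8151 m


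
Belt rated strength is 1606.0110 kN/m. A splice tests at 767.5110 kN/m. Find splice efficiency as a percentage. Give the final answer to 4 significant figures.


Eff = 767.5110 / 1606.0110 * 100
Eff = 47.79 %


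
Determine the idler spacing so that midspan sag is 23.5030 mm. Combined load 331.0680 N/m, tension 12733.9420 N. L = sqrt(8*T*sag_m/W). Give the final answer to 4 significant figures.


sag = 23.5030/1000 = 0.023503 m
L = sqrt(8 * 12733.9420 * 0.023503 / 331.0680)
L = 2.689 m


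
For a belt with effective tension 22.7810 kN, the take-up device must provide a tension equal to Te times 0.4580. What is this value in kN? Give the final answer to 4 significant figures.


T_tu = 22.7810 * 0.4580
T_tu = 10.43 kN


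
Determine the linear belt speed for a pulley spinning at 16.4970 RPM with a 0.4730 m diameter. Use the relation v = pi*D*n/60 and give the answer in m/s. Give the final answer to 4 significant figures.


v = pi * 0.4730 * 16.4970 / 60
v = 0.4086 m/s


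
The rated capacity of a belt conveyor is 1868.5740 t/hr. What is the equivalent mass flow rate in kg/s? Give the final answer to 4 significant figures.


m_dot = 1868.5740 * 1000 / 3600
m_dot = 519.0 kg/s


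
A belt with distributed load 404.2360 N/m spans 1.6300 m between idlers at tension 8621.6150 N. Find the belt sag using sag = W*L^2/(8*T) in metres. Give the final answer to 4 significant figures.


sag = 404.2360 * 1.6300^2 / (8 * 8621.6150)
sag = 0.01557 m


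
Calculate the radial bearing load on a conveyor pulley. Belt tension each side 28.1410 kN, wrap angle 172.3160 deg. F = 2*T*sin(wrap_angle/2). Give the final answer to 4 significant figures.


F = 2 * 28.1410 * sin(172.3160/2 deg)
F = 56.16 kN


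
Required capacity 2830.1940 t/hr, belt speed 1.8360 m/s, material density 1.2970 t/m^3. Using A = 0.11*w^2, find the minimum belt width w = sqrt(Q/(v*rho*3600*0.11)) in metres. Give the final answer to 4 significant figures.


A_req = 2830.1940 / (1.8360 * 1.2970 * 3600) = 0.330142 m^2
w = sqrt(0.330142 / 0.11)
w = 1.732 m


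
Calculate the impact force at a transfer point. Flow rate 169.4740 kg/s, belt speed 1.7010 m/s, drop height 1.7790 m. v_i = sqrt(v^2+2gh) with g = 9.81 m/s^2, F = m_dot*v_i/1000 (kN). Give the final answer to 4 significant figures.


v_i = sqrt(1.7010^2 + 2*9.81*1.7790) = 6.14796 m/s
F = 169.4740 * 6.14796 / 1000
F = 1.042 kN


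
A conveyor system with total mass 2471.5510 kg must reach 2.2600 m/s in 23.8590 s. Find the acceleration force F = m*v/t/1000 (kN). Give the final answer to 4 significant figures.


F = 2471.5510 * 2.2600 / 23.8590 / 1000
F = 0.2341 kN


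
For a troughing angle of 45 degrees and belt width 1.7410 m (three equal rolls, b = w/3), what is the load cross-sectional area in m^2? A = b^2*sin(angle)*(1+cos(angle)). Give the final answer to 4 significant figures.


b = 1.7410/3 = 0.580333 m
A = 0.580333^2 * sin(45 deg) * (1 + cos(45 deg))
A = 0.4065 m^2


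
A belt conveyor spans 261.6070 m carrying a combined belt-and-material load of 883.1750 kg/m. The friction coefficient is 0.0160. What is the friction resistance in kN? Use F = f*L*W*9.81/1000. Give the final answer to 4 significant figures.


F = 0.0160 * 261.6070 * 883.1750 * 9.81 / 1000
F = 36.26 kN


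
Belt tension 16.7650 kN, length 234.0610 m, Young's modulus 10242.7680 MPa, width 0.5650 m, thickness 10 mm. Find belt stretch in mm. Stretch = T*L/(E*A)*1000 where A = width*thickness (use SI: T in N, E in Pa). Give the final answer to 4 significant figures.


A = 0.5650 * 0.01 = 0.00565 m^2
Stretch = 16.7650*1000 * 234.0610 / (10242.7680e6 * 0.00565) * 1000
Stretch = 67.81 mm


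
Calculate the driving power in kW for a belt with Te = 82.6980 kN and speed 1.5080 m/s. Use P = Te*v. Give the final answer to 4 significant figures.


P = Te * v = 82.6980 * 1.5080
P = 124.7 kW


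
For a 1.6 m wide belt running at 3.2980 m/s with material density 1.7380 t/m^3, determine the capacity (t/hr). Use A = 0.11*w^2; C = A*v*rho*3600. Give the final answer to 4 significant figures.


A = 0.11 * 1.6^2 = 0.2816 m^2
C = 0.2816 * 3.2980 * 1.7380 * 3600
C = 5811 t/hr


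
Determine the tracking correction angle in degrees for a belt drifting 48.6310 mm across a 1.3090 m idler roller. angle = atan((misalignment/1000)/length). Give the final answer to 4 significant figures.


misalign_m = 48.6310 / 1000 = 0.048631 m
angle = atan(0.048631 / 1.3090)
angle = 2.128 deg


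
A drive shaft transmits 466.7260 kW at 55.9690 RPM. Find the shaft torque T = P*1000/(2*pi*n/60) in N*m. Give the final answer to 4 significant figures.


omega = 2*pi*55.9690/60 = 5.86106 rad/s
T = 466.7260*1000 / 5.86106
T = 79630 N*m


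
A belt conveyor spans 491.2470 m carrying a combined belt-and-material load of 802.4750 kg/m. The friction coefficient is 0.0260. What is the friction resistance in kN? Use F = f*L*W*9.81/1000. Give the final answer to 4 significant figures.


F = 0.0260 * 491.2470 * 802.4750 * 9.81 / 1000
F = 100.5 kN


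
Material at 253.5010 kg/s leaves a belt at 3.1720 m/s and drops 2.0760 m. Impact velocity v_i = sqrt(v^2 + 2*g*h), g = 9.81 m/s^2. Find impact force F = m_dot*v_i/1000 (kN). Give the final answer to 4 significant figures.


v_i = sqrt(3.1720^2 + 2*9.81*2.0760) = 7.1269 m/s
F = 253.5010 * 7.1269 / 1000
F = 1.807 kN


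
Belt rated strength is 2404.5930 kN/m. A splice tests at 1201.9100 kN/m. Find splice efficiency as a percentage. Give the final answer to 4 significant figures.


Eff = 1201.9100 / 2404.5930 * 100
Eff = 49.98 %


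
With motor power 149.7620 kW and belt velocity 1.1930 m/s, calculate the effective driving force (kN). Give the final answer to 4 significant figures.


Te = P / v = 149.7620 / 1.1930
Te = 125.5 kN


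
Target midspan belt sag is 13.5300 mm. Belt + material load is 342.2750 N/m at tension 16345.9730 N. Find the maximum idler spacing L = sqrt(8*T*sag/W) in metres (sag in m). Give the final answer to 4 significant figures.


sag = 13.5300/1000 = 0.013530 m
L = sqrt(8 * 16345.9730 * 0.013530 / 342.2750)
L = 2.274 m


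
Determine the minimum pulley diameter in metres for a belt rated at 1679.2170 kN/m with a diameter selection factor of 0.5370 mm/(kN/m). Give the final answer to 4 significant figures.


D = 1679.2170 * 0.5370 / 1000
D = 0.9017 m


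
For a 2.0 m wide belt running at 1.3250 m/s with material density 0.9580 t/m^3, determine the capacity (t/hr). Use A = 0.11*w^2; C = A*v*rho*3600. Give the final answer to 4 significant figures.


A = 0.11 * 2.0^2 = 0.44 m^2
C = 0.44 * 1.3250 * 0.9580 * 3600
C = 2011 t/hr


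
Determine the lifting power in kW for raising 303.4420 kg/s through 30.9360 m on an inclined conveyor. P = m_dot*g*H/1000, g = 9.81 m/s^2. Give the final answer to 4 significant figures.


P = 303.4420 * 9.81 * 30.9360 / 1000
P = 92.09 kW


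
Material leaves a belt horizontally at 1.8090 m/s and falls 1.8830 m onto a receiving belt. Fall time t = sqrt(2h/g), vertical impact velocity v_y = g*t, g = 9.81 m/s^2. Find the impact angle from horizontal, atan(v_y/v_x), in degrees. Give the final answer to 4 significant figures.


t = sqrt(2*1.8830/9.81) = 0.619592 s
v_y = 9.81 * 0.619592 = 6.0782 m/s
angle = atan(6.0782 / 1.8090) = 73.43 deg


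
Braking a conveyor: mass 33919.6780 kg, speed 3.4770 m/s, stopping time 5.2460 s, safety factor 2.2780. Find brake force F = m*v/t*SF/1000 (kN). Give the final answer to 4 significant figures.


F = 33919.6780 * 3.4770 / 5.2460 * 2.2780 / 1000
F = 51.21 kN


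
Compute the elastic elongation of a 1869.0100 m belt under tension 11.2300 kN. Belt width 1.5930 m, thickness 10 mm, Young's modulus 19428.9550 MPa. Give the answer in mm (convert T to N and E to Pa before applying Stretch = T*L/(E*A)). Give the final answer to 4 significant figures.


A = 1.5930 * 0.01 = 0.01593 m^2
Stretch = 11.2300*1000 * 1869.0100 / (19428.9550e6 * 0.01593) * 1000
Stretch = 67.82 mm


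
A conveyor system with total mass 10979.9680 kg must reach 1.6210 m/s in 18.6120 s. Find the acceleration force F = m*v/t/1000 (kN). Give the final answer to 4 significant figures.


F = 10979.9680 * 1.6210 / 18.6120 / 1000
F = 0.9563 kN


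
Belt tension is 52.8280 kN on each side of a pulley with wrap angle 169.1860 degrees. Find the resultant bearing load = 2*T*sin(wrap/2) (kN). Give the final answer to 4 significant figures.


F = 2 * 52.8280 * sin(169.1860/2 deg)
F = 105.2 kN


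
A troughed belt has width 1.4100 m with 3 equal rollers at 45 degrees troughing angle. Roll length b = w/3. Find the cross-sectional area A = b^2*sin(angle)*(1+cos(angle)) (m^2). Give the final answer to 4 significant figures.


b = 1.4100/3 = 0.47 m
A = 0.47^2 * sin(45 deg) * (1 + cos(45 deg))
A = 0.2666 m^2


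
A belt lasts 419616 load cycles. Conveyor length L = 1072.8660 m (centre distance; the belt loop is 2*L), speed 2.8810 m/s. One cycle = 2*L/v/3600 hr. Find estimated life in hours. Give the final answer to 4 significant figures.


cycle_time = 2 * 1072.8660 / 2.8810 / 3600 = 0.206885 hr
life = 419616 * 0.206885 = 86810 hours


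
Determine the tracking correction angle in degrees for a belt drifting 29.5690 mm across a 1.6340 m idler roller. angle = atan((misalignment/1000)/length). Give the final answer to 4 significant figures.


misalign_m = 29.5690 / 1000 = 0.029569 m
angle = atan(0.029569 / 1.6340)
angle = 1.037 deg


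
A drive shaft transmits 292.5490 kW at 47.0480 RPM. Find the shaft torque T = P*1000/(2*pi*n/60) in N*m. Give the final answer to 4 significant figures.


omega = 2*pi*47.0480/60 = 4.92686 rad/s
T = 292.5490*1000 / 4.92686
T = 59380 N*m


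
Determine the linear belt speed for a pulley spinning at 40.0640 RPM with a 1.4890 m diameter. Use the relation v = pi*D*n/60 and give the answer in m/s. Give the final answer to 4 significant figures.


v = pi * 1.4890 * 40.0640 / 60
v = 3.124 m/s


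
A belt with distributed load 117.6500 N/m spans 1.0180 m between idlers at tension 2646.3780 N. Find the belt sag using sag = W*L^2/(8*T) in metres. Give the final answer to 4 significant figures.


sag = 117.6500 * 1.0180^2 / (8 * 2646.3780)
sag = 0.005759 m


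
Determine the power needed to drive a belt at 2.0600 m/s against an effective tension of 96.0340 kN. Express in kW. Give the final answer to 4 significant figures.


P = Te * v = 96.0340 * 2.0600
P = 197.8 kW


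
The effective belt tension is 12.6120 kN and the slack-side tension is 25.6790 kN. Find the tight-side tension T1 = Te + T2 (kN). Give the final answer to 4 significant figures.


T1 = Te + T2 = 12.6120 + 25.6790
T1 = 38.29 kN


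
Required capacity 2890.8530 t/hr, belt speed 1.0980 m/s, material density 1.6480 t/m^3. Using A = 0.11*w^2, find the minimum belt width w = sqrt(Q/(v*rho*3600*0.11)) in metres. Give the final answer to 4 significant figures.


A_req = 2890.8530 / (1.0980 * 1.6480 * 3600) = 0.443776 m^2
w = sqrt(0.443776 / 0.11)
w = 2.009 m


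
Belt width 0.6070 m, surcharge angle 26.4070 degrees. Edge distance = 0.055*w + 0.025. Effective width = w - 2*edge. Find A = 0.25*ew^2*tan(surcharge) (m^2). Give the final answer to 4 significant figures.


edge = 0.055*0.6070 + 0.025 = 0.058385 m
ew = 0.6070 - 2*0.058385 = 0.49023 m
A = 0.25 * 0.49023^2 * tan(26.4070 deg)
A = 0.02983 m^2


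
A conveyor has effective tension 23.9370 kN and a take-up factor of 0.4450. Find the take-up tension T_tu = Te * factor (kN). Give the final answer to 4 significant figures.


T_tu = 23.9370 * 0.4450
T_tu = 10.65 kN


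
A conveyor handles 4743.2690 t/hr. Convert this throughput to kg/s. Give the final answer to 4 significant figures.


m_dot = 4743.2690 * 1000 / 3600
m_dot = 1318 kg/s


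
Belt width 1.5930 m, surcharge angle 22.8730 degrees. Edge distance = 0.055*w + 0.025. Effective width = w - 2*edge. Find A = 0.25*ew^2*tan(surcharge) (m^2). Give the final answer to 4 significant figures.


edge = 0.055*1.5930 + 0.025 = 0.112615 m
ew = 1.5930 - 2*0.112615 = 1.36777 m
A = 0.25 * 1.36777^2 * tan(22.8730 deg)
A = 0.1973 m^2


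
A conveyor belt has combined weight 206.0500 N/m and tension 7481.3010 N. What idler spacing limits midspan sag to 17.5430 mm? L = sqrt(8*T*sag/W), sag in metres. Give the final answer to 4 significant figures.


sag = 17.5430/1000 = 0.017543 m
L = sqrt(8 * 7481.3010 * 0.017543 / 206.0500)
L = 2.257 m


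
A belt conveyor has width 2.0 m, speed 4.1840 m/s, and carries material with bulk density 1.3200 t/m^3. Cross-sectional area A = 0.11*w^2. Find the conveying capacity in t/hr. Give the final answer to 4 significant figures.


A = 0.11 * 2.0^2 = 0.44 m^2
C = 0.44 * 4.1840 * 1.3200 * 3600
C = 8748 t/hr


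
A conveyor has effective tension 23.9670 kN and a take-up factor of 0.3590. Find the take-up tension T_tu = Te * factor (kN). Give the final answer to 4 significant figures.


T_tu = 23.9670 * 0.3590
T_tu = 8.604 kN


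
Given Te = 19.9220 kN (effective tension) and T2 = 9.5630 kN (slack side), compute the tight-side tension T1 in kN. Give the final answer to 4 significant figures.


T1 = Te + T2 = 19.9220 + 9.5630
T1 = 29.48 kN


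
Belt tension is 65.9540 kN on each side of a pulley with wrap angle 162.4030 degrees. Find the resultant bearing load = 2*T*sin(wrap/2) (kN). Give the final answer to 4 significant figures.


F = 2 * 65.9540 * sin(162.4030/2 deg)
F = 130.4 kN


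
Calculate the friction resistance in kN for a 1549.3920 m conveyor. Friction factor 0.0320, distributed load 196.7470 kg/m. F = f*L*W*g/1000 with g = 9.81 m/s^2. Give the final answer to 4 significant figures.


F = 0.0320 * 1549.3920 * 196.7470 * 9.81 / 1000
F = 95.69 kN


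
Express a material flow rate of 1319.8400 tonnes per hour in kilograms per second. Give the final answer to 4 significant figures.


m_dot = 1319.8400 * 1000 / 3600
m_dot = 366.6 kg/s


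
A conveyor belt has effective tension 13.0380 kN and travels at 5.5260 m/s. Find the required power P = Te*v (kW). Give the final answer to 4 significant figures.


P = Te * v = 13.0380 * 5.5260
P = 72.05 kW


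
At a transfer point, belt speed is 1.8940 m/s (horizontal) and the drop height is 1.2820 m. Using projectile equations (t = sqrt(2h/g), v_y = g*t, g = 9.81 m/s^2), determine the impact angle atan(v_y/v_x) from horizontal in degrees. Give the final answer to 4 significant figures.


t = sqrt(2*1.2820/9.81) = 0.51124 s
v_y = 9.81 * 0.51124 = 5.01526 m/s
angle = atan(5.01526 / 1.8940) = 69.31 deg


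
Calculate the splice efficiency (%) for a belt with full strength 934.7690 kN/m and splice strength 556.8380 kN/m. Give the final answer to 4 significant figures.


Eff = 556.8380 / 934.7690 * 100
Eff = 59.57 %


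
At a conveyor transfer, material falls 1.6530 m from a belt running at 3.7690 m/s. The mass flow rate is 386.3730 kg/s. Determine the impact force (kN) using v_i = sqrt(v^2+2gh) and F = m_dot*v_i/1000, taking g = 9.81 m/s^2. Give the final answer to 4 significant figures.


v_i = sqrt(3.7690^2 + 2*9.81*1.6530) = 6.82914 m/s
F = 386.3730 * 6.82914 / 1000
F = 2.639 kN


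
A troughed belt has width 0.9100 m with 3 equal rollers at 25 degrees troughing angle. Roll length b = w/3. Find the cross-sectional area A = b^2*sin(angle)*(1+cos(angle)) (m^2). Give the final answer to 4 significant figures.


b = 0.9100/3 = 0.303333 m
A = 0.303333^2 * sin(25 deg) * (1 + cos(25 deg))
A = 0.07413 m^2


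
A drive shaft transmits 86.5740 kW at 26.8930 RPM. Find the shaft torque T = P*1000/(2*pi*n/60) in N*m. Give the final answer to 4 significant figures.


omega = 2*pi*26.8930/60 = 2.81623 rad/s
T = 86.5740*1000 / 2.81623
T = 30740 N*m


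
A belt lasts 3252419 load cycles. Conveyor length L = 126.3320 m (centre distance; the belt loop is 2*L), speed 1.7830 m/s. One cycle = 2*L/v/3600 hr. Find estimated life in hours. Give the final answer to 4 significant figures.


cycle_time = 2 * 126.3320 / 1.7830 / 3600 = 0.0393631 hr
life = 3252419 * 0.0393631 = 128000 hours


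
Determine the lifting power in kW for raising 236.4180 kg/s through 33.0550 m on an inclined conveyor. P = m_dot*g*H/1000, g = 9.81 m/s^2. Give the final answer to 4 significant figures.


P = 236.4180 * 9.81 * 33.0550 / 1000
P = 76.66 kW


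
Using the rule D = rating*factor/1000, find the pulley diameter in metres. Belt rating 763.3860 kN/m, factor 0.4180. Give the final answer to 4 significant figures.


D = 763.3860 * 0.4180 / 1000
D = 0.3191 m


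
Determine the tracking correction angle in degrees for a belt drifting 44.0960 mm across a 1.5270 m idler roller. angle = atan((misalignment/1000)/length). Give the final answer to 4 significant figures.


misalign_m = 44.0960 / 1000 = 0.044096 m
angle = atan(0.044096 / 1.5270)
angle = 1.654 deg


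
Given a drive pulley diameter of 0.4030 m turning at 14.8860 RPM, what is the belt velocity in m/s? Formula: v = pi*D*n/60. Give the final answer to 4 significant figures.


v = pi * 0.4030 * 14.8860 / 60
v = 0.3141 m/s


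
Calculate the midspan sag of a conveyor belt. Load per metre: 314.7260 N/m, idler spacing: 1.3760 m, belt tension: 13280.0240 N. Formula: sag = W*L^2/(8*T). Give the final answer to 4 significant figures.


sag = 314.7260 * 1.3760^2 / (8 * 13280.0240)
sag = 0.005609 m


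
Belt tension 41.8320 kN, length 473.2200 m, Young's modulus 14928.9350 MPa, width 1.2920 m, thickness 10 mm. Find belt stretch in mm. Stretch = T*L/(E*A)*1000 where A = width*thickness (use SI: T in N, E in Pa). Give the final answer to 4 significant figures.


A = 1.2920 * 0.01 = 0.01292 m^2
Stretch = 41.8320*1000 * 473.2200 / (14928.9350e6 * 0.01292) * 1000
Stretch = 102.6 mm


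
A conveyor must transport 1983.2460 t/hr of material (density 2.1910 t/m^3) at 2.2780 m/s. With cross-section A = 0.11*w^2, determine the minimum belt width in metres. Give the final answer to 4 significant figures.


A_req = 1983.2460 / (2.2780 * 2.1910 * 3600) = 0.110377 m^2
w = sqrt(0.110377 / 0.11)
w = 1.002 m


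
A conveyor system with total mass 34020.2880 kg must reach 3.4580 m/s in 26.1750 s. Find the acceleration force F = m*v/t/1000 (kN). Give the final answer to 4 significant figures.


F = 34020.2880 * 3.4580 / 26.1750 / 1000
F = 4.494 kN


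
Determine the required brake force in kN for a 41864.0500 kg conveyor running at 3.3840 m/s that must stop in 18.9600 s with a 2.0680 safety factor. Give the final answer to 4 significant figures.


F = 41864.0500 * 3.3840 / 18.9600 * 2.0680 / 1000
F = 15.45 kN


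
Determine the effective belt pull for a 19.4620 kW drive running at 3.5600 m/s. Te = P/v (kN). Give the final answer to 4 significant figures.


Te = P / v = 19.4620 / 3.5600
Te = 5.467 kN


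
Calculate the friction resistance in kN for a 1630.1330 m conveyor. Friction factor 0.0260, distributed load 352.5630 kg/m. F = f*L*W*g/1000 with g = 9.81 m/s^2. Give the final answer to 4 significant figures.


F = 0.0260 * 1630.1330 * 352.5630 * 9.81 / 1000
F = 146.6 kN


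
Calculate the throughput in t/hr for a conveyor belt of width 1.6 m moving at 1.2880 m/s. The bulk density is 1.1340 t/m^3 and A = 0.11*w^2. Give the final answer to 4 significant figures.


A = 0.11 * 1.6^2 = 0.2816 m^2
C = 0.2816 * 1.2880 * 1.1340 * 3600
C = 1481 t/hr


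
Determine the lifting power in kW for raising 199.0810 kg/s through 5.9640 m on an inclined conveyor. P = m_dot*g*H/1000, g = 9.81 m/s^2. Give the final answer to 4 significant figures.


P = 199.0810 * 9.81 * 5.9640 / 1000
P = 11.65 kW


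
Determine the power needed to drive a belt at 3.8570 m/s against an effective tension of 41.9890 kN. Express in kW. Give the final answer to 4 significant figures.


P = Te * v = 41.9890 * 3.8570
P = 162.0 kW


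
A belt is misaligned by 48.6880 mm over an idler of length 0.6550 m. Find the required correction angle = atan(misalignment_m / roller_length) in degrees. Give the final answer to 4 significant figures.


misalign_m = 48.6880 / 1000 = 0.048688 m
angle = atan(0.048688 / 0.6550)
angle = 4.251 deg


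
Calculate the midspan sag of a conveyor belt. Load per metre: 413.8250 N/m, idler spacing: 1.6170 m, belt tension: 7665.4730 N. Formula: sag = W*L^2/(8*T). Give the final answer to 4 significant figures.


sag = 413.8250 * 1.6170^2 / (8 * 7665.4730)
sag = 0.01764 m


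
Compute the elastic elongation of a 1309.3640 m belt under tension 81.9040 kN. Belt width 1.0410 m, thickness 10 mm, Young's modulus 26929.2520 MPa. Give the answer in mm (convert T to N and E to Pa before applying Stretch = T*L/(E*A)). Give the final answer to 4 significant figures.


A = 1.0410 * 0.01 = 0.01041 m^2
Stretch = 81.9040*1000 * 1309.3640 / (26929.2520e6 * 0.01041) * 1000
Stretch = 382.6 mm


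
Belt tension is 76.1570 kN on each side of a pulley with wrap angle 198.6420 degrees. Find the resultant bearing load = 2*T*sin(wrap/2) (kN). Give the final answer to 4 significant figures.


F = 2 * 76.1570 * sin(198.6420/2 deg)
F = 150.3 kN


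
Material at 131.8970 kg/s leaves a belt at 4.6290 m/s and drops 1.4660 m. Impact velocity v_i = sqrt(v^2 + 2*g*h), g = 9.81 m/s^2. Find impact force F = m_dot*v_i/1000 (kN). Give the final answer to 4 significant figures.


v_i = sqrt(4.6290^2 + 2*9.81*1.4660) = 7.08453 m/s
F = 131.8970 * 7.08453 / 1000
F = 0.9344 kN


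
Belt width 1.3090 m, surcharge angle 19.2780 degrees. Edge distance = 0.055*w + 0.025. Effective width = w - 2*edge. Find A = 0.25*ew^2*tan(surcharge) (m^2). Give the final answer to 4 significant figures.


edge = 0.055*1.3090 + 0.025 = 0.096995 m
ew = 1.3090 - 2*0.096995 = 1.11501 m
A = 0.25 * 1.11501^2 * tan(19.2780 deg)
A = 0.1087 m^2


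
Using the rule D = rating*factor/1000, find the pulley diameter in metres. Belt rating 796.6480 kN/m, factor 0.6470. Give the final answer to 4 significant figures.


D = 796.6480 * 0.6470 / 1000
D = 0.5154 m


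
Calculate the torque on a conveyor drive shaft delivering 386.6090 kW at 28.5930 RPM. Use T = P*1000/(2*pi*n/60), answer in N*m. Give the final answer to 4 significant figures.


omega = 2*pi*28.5930/60 = 2.99425 rad/s
T = 386.6090*1000 / 2.99425
T = 129100 N*m


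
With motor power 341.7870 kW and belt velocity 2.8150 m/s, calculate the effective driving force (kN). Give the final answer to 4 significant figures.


Te = P / v = 341.7870 / 2.8150
Te = 121.4 kN


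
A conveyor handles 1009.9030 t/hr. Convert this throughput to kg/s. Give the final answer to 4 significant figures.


m_dot = 1009.9030 * 1000 / 3600
m_dot = 280.5 kg/s


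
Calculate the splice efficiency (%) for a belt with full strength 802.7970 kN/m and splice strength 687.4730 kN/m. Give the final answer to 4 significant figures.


Eff = 687.4730 / 802.7970 * 100
Eff = 85.63 %


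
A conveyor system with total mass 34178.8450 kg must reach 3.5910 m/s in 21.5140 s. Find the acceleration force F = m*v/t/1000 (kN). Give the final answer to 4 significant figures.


F = 34178.8450 * 3.5910 / 21.5140 / 1000
F = 5.705 kN


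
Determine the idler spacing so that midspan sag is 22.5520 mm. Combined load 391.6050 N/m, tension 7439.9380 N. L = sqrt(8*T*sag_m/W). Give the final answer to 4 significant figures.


sag = 22.5520/1000 = 0.022552 m
L = sqrt(8 * 7439.9380 * 0.022552 / 391.6050)
L = 1.851 m


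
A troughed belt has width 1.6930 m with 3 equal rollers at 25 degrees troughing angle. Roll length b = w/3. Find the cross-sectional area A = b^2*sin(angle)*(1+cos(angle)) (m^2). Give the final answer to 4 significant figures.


b = 1.6930/3 = 0.564333 m
A = 0.564333^2 * sin(25 deg) * (1 + cos(25 deg))
A = 0.2566 m^2


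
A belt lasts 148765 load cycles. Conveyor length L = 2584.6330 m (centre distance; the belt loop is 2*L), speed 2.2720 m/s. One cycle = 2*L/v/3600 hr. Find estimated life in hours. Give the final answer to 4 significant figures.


cycle_time = 2 * 2584.6330 / 2.2720 / 3600 = 0.632001 hr
life = 148765 * 0.632001 = 94020 hours


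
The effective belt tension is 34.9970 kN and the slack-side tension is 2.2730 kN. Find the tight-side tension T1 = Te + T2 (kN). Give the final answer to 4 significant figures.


T1 = Te + T2 = 34.9970 + 2.2730
T1 = 37.27 kN


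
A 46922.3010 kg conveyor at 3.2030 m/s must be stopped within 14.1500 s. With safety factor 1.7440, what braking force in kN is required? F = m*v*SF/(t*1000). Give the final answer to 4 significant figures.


F = 46922.3010 * 3.2030 / 14.1500 * 1.7440 / 1000
F = 18.52 kN


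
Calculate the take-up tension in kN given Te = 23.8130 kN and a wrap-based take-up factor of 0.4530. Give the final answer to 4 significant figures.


T_tu = 23.8130 * 0.4530
T_tu = 10.79 kN


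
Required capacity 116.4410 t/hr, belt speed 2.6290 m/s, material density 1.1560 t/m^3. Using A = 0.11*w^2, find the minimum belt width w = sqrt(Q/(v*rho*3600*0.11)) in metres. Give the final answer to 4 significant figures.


A_req = 116.4410 / (2.6290 * 1.1560 * 3600) = 0.0106428 m^2
w = sqrt(0.0106428 / 0.11)
w = 0.3111 m
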